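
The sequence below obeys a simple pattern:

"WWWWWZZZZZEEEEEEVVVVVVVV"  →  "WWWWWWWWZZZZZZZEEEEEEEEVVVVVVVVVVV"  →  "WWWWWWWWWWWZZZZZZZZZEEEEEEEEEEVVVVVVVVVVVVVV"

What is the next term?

WWWWWWWWWWWWWWZZZZZZZZZZZEEEEEEEEEEEEVVVVVVVVVVVVVVVVV

Reading off run lengths: W runs 5, 8, 11; Z runs 5, 7, 9; E runs 6, 8, 10; V runs 8, 11, 14 — each is linear in n, where the shown terms are n = 2, 3, 4.
For the next term, n = 5, so the run lengths are 14, 11, 12, 17.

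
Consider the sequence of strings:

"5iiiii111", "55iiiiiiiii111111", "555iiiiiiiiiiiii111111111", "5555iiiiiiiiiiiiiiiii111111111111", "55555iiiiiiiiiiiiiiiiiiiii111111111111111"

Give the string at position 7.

The n-th term is n 5's then 4n+1 i's then 3n 1's (n = 1, 2, …).
Setting n = 7 gives 7, 29, 21 characters in each block.

5555555iiiiiiiiiiiiiiiiiiiiiiiiiiiii111111111111111111111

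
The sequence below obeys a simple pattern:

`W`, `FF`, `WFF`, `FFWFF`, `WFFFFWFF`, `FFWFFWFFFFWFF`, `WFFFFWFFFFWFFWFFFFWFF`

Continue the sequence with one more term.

FFWFFWFFFFWFFWFFFFWFFFFWFFWFFFFWFF

This is a Fibonacci-style word recurrence s(k) = s(k−2)·s(k−1): e.g. W·FF = WFF.
So term 8 is FFWFFWFFFFWFF·WFFFFWFFFFWFFWFFFFWFF.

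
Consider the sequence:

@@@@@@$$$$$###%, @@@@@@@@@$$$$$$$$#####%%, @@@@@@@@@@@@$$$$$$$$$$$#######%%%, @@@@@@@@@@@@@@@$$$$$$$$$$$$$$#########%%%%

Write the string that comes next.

Each string has the form @^{3n+3} $^{3n+2} #^{2n+1} %^{n} (n = 1, 2, …).
For the next term, n = 5, so the run lengths are 18, 17, 11, 5.

@@@@@@@@@@@@@@@@@@$$$$$$$$$$$$$$$$$###########%%%%%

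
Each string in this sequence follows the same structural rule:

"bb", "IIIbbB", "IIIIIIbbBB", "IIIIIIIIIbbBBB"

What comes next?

Each term wraps the previous one in III on the left and B on the right.
Applying this once more to IIIIIIIIIbbBBB:

IIIIIIIIIIIIbbBBBB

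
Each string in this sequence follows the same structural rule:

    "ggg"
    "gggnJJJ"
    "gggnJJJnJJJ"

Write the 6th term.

Every step adds nJJJ to the end: s(k+1) = s(k)·nJJJ.
From gggnJJJnJJJ, 3 further steps: gggnJJJnJJJ → gggnJJJnJJJnJJJ → gggnJJJnJJJnJJJnJJJ → (answer).

gggnJJJnJJJnJJJnJJJnJJJ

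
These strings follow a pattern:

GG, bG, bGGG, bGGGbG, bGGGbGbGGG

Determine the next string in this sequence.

This is a Fibonacci-style word recurrence s(k) = s(k−1)·s(k−2): e.g. bG·GG = bGGG.
So term 6 is bGGGbGbGGG·bGGGbG.

bGGGbGbGGGbGGGbG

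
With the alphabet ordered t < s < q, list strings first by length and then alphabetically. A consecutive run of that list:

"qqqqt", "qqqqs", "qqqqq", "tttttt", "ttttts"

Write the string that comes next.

tttttq

The successor of ttttts increments the rightmost position that isn't already q and resets every position after it to t.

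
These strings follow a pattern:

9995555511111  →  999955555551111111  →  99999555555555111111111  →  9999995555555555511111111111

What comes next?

999999955555555555551111111111111

Term n consists of n+1 9's, followed by 2n+1 5's, followed by 2n+1 1's, where the shown terms are n = 2, 3, 4, 5.
For the next term, n = 6, so the run lengths are 7, 13, 13.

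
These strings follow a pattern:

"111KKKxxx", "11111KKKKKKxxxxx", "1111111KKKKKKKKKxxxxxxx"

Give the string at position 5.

11111111111KKKKKKKKKKKKKKKxxxxxxxxxxx

Reading off run lengths: 1 runs 3, 5, 7; K runs 3, 6, 9; x runs 3, 5, 7 — each is linear in n (n = 1, 2, …).
For term 5, n = 5, so the run lengths are 11, 15, 11.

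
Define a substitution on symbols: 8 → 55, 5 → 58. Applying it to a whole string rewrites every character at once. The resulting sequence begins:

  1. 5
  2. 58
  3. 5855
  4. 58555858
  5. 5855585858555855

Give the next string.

Rewriting the 16 symbols of 5855585858555855 one by one yields 58 55 58 58 58 55 58 55 58 55 58 58 58 55 58 58; concatenated:

58555858585558555855585858555858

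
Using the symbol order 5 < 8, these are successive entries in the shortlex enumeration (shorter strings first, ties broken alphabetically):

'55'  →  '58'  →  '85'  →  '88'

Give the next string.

After 88 the length-2 strings are exhausted; the first length-3 string is 3 copies of 5.

555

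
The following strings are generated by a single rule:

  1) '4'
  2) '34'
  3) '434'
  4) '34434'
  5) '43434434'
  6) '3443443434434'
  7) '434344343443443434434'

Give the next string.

This is a Fibonacci-style word recurrence s(k) = s(k−2)·s(k−1): e.g. 4·34 = 434.
Continuing: 3443443434434 · 434344343443443434434 gives term 8.

3443443434434434344343443443434434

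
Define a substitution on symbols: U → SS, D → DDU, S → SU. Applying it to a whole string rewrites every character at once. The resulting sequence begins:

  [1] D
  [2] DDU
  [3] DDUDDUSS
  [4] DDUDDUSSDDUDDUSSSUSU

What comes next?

Rewriting the 20 symbols of DDUDDUSSDDUDDUSSSUSU one by one yields DDU DDU SS DDU DDU SS SU SU DDU DDU SS DDU DDU SS SU SU SU SS SU SS; concatenated:

DDUDDUSSDDUDDUSSSUSUDDUDDUSSDDUDDUSSSUSUSUSSSUSS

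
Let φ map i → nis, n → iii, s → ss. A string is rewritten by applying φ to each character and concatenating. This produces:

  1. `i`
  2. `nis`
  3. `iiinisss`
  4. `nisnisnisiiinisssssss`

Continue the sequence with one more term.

Rewriting the 21 symbols of nisnisnisiiinisssssss one by one yields iii nis ss iii nis ss iii nis ss nis nis nis iii nis ss ss ss ss ss ss ss; concatenated:

iiinisssiiinisssiiinisssnisnisnisiiinisssssssssssssss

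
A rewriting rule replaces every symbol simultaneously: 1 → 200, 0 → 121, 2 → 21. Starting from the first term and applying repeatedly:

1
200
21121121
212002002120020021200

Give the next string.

Rewriting the 21 symbols of 212002002120020021200 one by one yields 21 200 21 121 121 21 121 121 21 200 21 121 121 21 121 121 21 200 21 121 121; concatenated:

2120021121121211211212120021121121211211212120021121121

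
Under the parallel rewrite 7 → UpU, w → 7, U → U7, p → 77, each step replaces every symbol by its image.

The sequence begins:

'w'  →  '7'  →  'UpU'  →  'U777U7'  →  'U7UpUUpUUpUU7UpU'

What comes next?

U7UpUU777U7U777U7U777U7U7UpUU777U7

φ(U7UpUUpUUpUU7UpU) expands symbol-by-symbol to U7 UpU U7 77 U7 U7 77 U7 U7 77 U7 U7 UpU U7 77 U7; joining the 16 pieces gives the next term.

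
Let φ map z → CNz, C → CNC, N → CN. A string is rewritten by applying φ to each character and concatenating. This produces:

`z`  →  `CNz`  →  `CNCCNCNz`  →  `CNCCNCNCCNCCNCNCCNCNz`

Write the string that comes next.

Replace each of the 21 characters of CNCCNCNCCNCCNCNCCNCNz in place — CNC CN CNC CNC CN CNC CN CNC CNC CN CNC CNC CN CNC CN CNC CNC CN CNC CN CNz — and concatenate.

CNCCNCNCCNCCNCNCCNCNCCNCCNCNCCNCCNCNCCNCNCCNCCNCNCCNCNz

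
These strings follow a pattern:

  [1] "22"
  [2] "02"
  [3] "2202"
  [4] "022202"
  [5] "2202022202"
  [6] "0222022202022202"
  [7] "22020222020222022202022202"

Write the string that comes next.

From term 3 onward, concatenate the second-to-last term with the last: 22·02 = 2202, 02·2202 = 022202, …
The next term joins 0222022202022202 and 22020222020222022202022202.

022202220202220222020222020222022202022202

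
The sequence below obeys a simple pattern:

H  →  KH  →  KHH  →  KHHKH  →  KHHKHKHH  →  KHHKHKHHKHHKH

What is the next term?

Each term (from the third on) is the previous term followed by the one before it: term 3 = KH·H = KHH.
The next term joins KHHKHKHHKHHKH and KHHKHKHH.

KHHKHKHHKHHKHKHHKHKHH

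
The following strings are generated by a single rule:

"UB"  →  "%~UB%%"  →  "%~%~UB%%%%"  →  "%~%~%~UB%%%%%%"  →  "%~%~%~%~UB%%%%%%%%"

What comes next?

%~%~%~%~%~UB%%%%%%%%%%

Every step adds %~ to the front and %% to the end of the previous string.
One more step from %~%~%~%~UB%%%%%%%% gives the answer.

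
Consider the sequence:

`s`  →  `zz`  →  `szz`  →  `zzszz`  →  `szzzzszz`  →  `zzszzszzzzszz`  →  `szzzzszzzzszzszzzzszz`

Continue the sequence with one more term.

Each term (from the third on) is the two preceding terms concatenated in order: term 3 = s·zz = szz.
So term 8 is zzszzszzzzszz·szzzzszzzzszzszzzzszz.

zzszzszzzzszzszzzzszzzzszzszzzzszz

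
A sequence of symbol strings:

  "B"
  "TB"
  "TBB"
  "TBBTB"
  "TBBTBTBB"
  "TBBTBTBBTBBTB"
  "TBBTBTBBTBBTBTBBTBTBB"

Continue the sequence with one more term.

This is a Fibonacci-style word recurrence s(k) = s(k−1)·s(k−2): e.g. TB·B = TBB.
Continuing: TBBTBTBBTBBTBTBBTBTBB · TBBTBTBBTBBTB gives term 8.

TBBTBTBBTBBTBTBBTBTBBTBBTBTBBTBBTB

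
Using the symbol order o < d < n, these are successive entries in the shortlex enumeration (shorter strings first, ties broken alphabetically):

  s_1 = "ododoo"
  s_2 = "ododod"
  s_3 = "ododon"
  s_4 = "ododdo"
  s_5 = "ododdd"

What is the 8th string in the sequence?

Advancing 3 positions from ododdd through ododdd → ododdn → ododno reaches term 8.

ododnd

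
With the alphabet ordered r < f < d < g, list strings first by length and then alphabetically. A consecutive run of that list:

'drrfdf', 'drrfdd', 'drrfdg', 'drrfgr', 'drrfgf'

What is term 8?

drrdrr

Continuing the enumeration 3 steps past drrfgf: drrfgf → drrfgd → drrfgg → (answer).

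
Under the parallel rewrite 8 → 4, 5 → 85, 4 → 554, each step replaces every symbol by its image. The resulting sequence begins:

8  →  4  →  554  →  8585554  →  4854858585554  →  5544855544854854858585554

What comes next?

φ(5544855544854854858585554) expands symbol-by-symbol to 85 85 554 554 4 85 85 85 554 554 4 85 554 4 85 554 4 85 4 85 4 85 85 85 554; joining the 25 pieces gives the next term.

858555455448585855545544855544855544854854858585554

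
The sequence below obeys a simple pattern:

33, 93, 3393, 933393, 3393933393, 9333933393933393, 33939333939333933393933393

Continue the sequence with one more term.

From term 3 onward, concatenate the second-to-last term with the last: 33·93 = 3393, 93·3393 = 933393, …
The next term joins 9333933393933393 and 33939333939333933393933393.

933393339393339333939333939333933393933393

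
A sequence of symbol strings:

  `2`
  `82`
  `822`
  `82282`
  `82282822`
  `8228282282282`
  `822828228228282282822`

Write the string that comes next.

From term 3 onward, concatenate the last term with the second-to-last: 82·2 = 822, 822·82 = 82282, …
The next term joins 822828228228282282822 and 8228282282282.

8228282282282822828228228282282282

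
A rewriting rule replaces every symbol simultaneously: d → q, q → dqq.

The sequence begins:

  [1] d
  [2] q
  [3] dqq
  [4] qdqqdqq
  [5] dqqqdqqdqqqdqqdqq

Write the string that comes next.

Replace each of the 17 characters of dqqqdqqdqqqdqqdqq in place — q dqq dqq dqq q dqq dqq q dqq dqq dqq q dqq dqq q dqq dqq — and concatenate.

qdqqdqqdqqqdqqdqqqdqqdqqdqqqdqqdqqqdqqdqq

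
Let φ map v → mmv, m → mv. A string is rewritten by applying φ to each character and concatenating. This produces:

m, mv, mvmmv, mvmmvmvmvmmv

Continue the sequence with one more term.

mvmmvmvmvmmvmvmmvmvmmvmvmvmmv

Rewriting each symbol of mvmmvmvmvmmv: m→mv, v→mmv, m→mv, m→mv, v→mmv, m→mv, v→mmv, m→mv, v→mmv, m→mv, m→mv, v→mmv, which concatenates to mv mmv mv mv mmv mv mmv mv mmv mv mv mmv.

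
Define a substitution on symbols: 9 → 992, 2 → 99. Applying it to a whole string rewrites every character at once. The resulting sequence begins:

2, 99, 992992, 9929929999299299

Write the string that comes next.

99299299992992999929929929929999299299992992

φ(9929929999299299) expands symbol-by-symbol to 992 992 99 992 992 99 992 992 992 992 99 992 992 99 992 992; joining the 16 pieces gives the next term.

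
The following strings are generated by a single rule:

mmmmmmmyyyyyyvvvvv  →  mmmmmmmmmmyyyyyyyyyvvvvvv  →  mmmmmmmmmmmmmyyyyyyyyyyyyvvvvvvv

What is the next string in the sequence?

mmmmmmmmmmmmmmmmyyyyyyyyyyyyyyyvvvvvvvv

Term n consists of 3n+1 m's, followed by 3n y's, followed by n+3 v's, where the shown terms are n = 2, 3, 4.
At n = 5 the blocks have lengths 16, 15, 8.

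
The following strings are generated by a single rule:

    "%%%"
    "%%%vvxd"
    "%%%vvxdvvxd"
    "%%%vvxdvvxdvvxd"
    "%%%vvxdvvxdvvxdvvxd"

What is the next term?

Every step adds vvxd to the end: s(k+1) = s(k)·vvxd.
One more step from %%%vvxdvvxdvvxdvvxd gives the answer.

%%%vvxdvvxdvvxdvvxdvvxd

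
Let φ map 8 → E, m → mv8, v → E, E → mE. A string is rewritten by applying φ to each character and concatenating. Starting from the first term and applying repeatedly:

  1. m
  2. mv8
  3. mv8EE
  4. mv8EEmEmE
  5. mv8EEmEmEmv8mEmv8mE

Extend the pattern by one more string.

Rewriting the 19 symbols of mv8EEmEmEmv8mEmv8mE one by one yields mv8 E E mE mE mv8 mE mv8 mE mv8 E E mv8 mE mv8 E E mv8 mE; concatenated:

mv8EEmEmEmv8mEmv8mEmv8EEmv8mEmv8EEmv8mE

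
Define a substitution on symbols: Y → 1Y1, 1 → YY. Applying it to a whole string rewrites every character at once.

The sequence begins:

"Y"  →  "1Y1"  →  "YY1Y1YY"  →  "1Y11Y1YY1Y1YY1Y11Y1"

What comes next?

Applying the rule to each of the 19 symbols of 1Y11Y1YY1Y1YY1Y11Y1 gives the pieces YY 1Y1 YY YY 1Y1 YY 1Y1 1Y1 YY 1Y1 YY 1Y1 1Y1 YY 1Y1 YY YY 1Y1 YY, which concatenate to the answer.

YY1Y1YYYY1Y1YY1Y11Y1YY1Y1YY1Y11Y1YY1Y1YYYY1Y1YY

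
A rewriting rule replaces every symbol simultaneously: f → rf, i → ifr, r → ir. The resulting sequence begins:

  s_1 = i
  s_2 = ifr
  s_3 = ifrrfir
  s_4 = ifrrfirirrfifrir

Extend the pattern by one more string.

ifrrfirirrfifririfririrrfifrrfirifrir

Applying the rule to each of the 16 symbols of ifrrfirirrfifrir gives the pieces ifr rf ir ir rf ifr ir ifr ir ir rf ifr rf ir ifr ir, which concatenate to the answer.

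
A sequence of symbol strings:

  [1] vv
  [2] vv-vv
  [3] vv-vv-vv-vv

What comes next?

s(k+1) = s(k)·-·s(k) — each term doubles the last with '-' between the halves.
So the next term is two copies of vv-vv-vv-vv with '-' between the halves.

vv-vv-vv-vv-vv-vv-vv-vv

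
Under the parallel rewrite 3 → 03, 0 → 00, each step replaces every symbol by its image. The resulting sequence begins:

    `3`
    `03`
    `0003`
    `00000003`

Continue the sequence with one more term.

Apply φ to 00000003 symbol by symbol: 0→00, 0→00, 0→00, 0→00, 0→00, 0→00, 0→00, 3→03; joined: 00 00 00 00 00 00 00 03.

0000000000000003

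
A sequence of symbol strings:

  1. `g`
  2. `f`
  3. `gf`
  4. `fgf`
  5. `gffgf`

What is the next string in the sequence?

Each term (from the third on) is the two preceding terms concatenated in order: term 3 = g·f = gf.
The next term joins fgf and gffgf.

fgfgffgf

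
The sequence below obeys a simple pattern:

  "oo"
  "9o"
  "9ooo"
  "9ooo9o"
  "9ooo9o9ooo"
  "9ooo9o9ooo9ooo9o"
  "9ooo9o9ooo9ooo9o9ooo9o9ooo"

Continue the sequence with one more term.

From term 3 onward, concatenate the last term with the second-to-last: 9o·oo = 9ooo, 9ooo·9o = 9ooo9o, …
So term 8 is 9ooo9o9ooo9ooo9o9ooo9o9ooo·9ooo9o9ooo9ooo9o.

9ooo9o9ooo9ooo9o9ooo9o9ooo9ooo9o9ooo9ooo9o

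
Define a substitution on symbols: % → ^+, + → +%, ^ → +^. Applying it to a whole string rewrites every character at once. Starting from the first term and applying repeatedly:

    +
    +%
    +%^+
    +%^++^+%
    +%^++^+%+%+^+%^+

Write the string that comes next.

Rewriting the 16 symbols of +%^++^+%+%+^+%^+ one by one yields +% ^+ +^ +% +% +^ +% ^+ +% ^+ +% +^ +% ^+ +^ +%; concatenated:

+%^++^+%+%+^+%^++%^++%+^+%^++^+%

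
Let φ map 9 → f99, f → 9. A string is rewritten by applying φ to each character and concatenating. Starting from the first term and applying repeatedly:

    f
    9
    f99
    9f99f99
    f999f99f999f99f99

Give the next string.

9f99f99f999f99f999f99f99f999f99f999f99f99

Replace each of the 17 characters of f999f99f999f99f99 in place — 9 f99 f99 f99 9 f99 f99 9 f99 f99 f99 9 f99 f99 9 f99 f99 — and concatenate.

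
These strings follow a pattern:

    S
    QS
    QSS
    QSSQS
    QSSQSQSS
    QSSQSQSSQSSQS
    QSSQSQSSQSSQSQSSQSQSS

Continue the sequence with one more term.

QSSQSQSSQSSQSQSSQSQSSQSSQSQSSQSSQS

This is a Fibonacci-style word recurrence s(k) = s(k−1)·s(k−2): e.g. QS·S = QSS.
The next term joins QSSQSQSSQSSQSQSSQSQSS and QSSQSQSSQSSQS.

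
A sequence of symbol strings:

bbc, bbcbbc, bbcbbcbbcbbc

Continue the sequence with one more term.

Each string is two copies of the previous one concatenated.
Doubling bbcbbcbbcbbc:

bbcbbcbbcbbcbbcbbcbbcbbc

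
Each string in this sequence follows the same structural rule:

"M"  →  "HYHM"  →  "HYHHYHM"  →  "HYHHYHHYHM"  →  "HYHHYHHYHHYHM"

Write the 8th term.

Every step adds HYH at the front: s(k+1) = HYH·s(k).
From HYHHYHHYHHYHM, 3 further steps: HYHHYHHYHHYHM → HYHHYHHYHHYHHYHM → HYHHYHHYHHYHHYHHYHM → (answer).

HYHHYHHYHHYHHYHHYHHYHM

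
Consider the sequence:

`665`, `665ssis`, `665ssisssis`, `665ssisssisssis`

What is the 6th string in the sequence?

Each term is the previous one with ssis appended.
From 665ssisssisssis, 2 further steps: 665ssisssisssis → 665ssisssisssisssis → (answer).

665ssisssisssisssisssis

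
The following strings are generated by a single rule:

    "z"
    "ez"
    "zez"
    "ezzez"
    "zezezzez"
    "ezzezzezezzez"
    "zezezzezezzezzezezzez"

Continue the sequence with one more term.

ezzezzezezzezzezezzezezzezzezezzez

This is a Fibonacci-style word recurrence s(k) = s(k−2)·s(k−1): e.g. z·ez = zez.
The next term joins ezzezzezezzez and zezezzezezzezzezezzez.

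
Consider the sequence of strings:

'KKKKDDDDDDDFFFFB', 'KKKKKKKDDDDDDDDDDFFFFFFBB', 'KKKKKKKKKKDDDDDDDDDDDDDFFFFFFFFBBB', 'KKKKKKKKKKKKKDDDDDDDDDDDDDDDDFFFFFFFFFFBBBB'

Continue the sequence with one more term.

KKKKKKKKKKKKKKKKDDDDDDDDDDDDDDDDDDDFFFFFFFFFFFFBBBBB

The n-th term is 3n-2 K's then 3n+1 D's then 2n F's then n-1 B's, where the shown terms are n = 2, 3, 4, 5.
Setting n = 6 gives 16, 19, 12, 5 characters in each block.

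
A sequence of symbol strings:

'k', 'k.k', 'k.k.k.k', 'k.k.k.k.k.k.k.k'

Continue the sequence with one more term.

Each string is two copies of the previous one joined by '.'.
One more doubling of k.k.k.k.k.k.k.k gives the answer.

k.k.k.k.k.k.k.k.k.k.k.k.k.k.k.k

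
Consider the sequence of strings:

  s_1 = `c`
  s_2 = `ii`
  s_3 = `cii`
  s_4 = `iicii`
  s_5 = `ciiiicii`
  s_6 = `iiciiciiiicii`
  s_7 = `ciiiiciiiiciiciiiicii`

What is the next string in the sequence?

iiciiciiiiciiciiiiciiiiciiciiiicii

This is a Fibonacci-style word recurrence s(k) = s(k−2)·s(k−1): e.g. c·ii = cii.
Continuing: iiciiciiiicii · ciiiiciiiiciiciiiicii gives term 8.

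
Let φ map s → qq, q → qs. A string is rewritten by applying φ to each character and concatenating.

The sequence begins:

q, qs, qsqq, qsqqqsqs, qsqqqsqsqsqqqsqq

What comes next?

qsqqqsqsqsqqqsqqqsqqqsqsqsqqqsqs

φ(qsqqqsqsqsqqqsqq) expands symbol-by-symbol to qs qq qs qs qs qq qs qq qs qq qs qs qs qq qs qs; joining the 16 pieces gives the next term.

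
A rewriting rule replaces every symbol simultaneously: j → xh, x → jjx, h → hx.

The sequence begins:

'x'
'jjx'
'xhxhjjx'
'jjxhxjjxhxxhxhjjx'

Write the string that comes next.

φ(jjxhxjjxhxxhxhjjx) expands symbol-by-symbol to xh xh jjx hx jjx xh xh jjx hx jjx jjx hx jjx hx xh xh jjx; joining the 17 pieces gives the next term.

xhxhjjxhxjjxxhxhjjxhxjjxjjxhxjjxhxxhxhjjx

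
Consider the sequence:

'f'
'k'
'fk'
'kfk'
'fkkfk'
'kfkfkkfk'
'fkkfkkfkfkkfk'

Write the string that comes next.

This is a Fibonacci-style word recurrence s(k) = s(k−2)·s(k−1): e.g. f·k = fk.
Continuing: kfkfkkfk · fkkfkkfkfkkfk gives term 8.

kfkfkkfkfkkfkkfkfkkfk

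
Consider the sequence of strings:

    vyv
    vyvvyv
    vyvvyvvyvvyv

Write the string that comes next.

Every step duplicates the string.
Doubling vyvvyvvyvvyv:

vyvvyvvyvvyvvyvvyvvyvvyv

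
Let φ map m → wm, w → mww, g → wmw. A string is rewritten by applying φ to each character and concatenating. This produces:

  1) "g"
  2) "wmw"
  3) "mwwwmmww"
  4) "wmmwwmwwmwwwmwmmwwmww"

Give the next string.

φ(wmmwwmwwmwwwmwmmwwmww) expands symbol-by-symbol to mww wm wm mww mww wm mww mww wm mww mww mww wm mww wm wm mww mww wm mww mww; joining the 21 pieces gives the next term.

mwwwmwmmwwmwwwmmwwmwwwmmwwmwwmwwwmmwwwmwmmwwmwwwmmwwmww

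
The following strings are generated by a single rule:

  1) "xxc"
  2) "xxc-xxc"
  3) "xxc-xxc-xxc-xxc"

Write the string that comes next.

Each string is two copies of the previous one joined by '-'.
Doubling xxc-xxc-xxc-xxc with '-' between the halves:

xxc-xxc-xxc-xxc-xxc-xxc-xxc-xxc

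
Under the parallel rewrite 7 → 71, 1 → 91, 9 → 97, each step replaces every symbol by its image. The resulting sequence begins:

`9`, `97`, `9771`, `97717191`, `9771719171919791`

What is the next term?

97717191719197917191979197719791

φ(9771719171919791) expands symbol-by-symbol to 97 71 71 91 71 91 97 91 71 91 97 91 97 71 97 91; joining the 16 pieces gives the next term.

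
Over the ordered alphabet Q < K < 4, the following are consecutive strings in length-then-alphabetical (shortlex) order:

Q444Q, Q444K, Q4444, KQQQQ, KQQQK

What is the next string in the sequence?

KQQQ4

The successor of KQQQK increments the rightmost position that isn't already 4 and resets every position after it to Q.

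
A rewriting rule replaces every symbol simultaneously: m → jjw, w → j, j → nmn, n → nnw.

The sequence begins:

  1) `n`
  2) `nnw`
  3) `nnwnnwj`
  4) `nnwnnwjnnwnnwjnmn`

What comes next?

nnwnnwjnnwnnwjnmnnnwnnwjnnwnnwjnmnnnwjjwnnw

Replace each of the 17 characters of nnwnnwjnnwnnwjnmn in place — nnw nnw j nnw nnw j nmn nnw nnw j nnw nnw j nmn nnw jjw nnw — and concatenate.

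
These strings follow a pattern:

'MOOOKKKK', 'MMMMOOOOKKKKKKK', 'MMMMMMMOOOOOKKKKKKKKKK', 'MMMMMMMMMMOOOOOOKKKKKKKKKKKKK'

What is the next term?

Reading off run lengths: M runs 1, 4, 7, 10; O runs 3, 4, 5, 6; K runs 4, 7, 10, 13 — each is linear in n (n = 1, 2, …).
Setting n = 5 gives 13, 7, 16 characters in each block.

MMMMMMMMMMMMMOOOOOOOKKKKKKKKKKKKKKKK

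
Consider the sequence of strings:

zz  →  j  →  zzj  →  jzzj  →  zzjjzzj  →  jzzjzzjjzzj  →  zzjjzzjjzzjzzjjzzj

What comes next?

This is a Fibonacci-style word recurrence s(k) = s(k−2)·s(k−1): e.g. zz·j = zzj.
The next term joins jzzjzzjjzzj and zzjjzzjjzzjzzjjzzj.

jzzjzzjjzzjzzjjzzjjzzjzzjjzzj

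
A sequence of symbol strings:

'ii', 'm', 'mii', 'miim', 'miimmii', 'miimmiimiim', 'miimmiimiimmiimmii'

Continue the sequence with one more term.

This is a Fibonacci-style word recurrence s(k) = s(k−1)·s(k−2): e.g. m·ii = mii.
The next term joins miimmiimiimmiimmii and miimmiimiim.

miimmiimiimmiimmiimiimmiimiim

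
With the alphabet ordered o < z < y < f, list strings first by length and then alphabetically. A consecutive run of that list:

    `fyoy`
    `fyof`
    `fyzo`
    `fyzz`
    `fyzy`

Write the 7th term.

Advancing 2 positions from fyzy through fyzy → fyzf reaches term 7.

fyyo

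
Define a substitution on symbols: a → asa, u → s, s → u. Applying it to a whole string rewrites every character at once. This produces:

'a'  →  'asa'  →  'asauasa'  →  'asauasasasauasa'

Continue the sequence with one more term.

Replace each of the 15 characters of asauasasasauasa in place — asa u asa s asa u asa u asa u asa s asa u asa — and concatenate.

asauasasasauasauasauasasasauasa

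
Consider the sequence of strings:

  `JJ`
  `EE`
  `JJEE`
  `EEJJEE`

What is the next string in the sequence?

From term 3 onward, concatenate the second-to-last term with the last: JJ·EE = JJEE, EE·JJEE = EEJJEE, …
Continuing: JJEE · EEJJEE gives term 5.

JJEEEEJJEE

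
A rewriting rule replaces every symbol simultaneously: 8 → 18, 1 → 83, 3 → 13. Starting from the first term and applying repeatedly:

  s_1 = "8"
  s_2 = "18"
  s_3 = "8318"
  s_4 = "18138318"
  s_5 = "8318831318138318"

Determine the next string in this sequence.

Replace each of the 16 characters of 8318831318138318 in place — 18 13 83 18 18 13 83 13 83 18 83 13 18 13 83 18 — and concatenate.

18138318181383138318831318138318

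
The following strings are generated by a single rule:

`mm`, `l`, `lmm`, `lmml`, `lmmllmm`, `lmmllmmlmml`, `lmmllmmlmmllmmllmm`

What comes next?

lmmllmmlmmllmmllmmlmmllmmlmml

From term 3 onward, concatenate the last term with the second-to-last: l·mm = lmm, lmm·l = lmml, …
The next term joins lmmllmmlmmllmmllmm and lmmllmmlmml.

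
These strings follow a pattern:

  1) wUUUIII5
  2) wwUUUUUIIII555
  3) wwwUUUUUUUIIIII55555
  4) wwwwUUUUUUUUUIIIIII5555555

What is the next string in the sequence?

wwwwwUUUUUUUUUUUIIIIIII555555555

The n-th term is n w's then 2n+1 U's then n+2 I's then 2n-1 5's (n = 1, 2, …).
Setting n = 5 gives 5, 11, 7, 9 characters in each block.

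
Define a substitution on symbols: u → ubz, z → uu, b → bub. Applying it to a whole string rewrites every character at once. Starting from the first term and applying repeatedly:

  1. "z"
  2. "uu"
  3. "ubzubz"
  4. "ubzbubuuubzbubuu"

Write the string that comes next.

Rewriting the 16 symbols of ubzbubuuubzbubuu one by one yields ubz bub uu bub ubz bub ubz ubz ubz bub uu bub ubz bub ubz ubz; concatenated:

ubzbubuubububzbububzubzubzbubuubububzbububzubz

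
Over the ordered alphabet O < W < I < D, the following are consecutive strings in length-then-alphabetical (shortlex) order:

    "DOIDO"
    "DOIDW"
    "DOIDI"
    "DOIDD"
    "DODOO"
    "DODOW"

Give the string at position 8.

DODOD

Advancing 2 positions from DODOW through DODOW → DODOI reaches term 8.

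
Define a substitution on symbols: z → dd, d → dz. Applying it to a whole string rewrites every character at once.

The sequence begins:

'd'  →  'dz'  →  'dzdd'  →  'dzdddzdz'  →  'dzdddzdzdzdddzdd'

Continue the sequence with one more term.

Rewriting the 16 symbols of dzdddzdzdzdddzdd one by one yields dz dd dz dz dz dd dz dd dz dd dz dz dz dd dz dz; concatenated:

dzdddzdzdzdddzdddzdddzdzdzdddzdz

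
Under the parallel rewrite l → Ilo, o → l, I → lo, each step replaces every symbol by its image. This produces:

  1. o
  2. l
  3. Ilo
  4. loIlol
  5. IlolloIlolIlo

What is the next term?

Rewriting the 13 symbols of IlolloIlolIlo one by one yields lo Ilo l Ilo Ilo l lo Ilo l Ilo lo Ilo l; concatenated:

loIlolIloIlolloIlolIloloIlol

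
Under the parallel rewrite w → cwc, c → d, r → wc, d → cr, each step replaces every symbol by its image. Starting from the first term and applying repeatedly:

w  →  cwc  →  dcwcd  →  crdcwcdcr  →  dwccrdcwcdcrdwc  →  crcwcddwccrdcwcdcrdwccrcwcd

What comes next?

Replace each of the 27 characters of crcwcddwccrdcwcdcrdwccrcwcd in place — d wc d cwc d cr cr cwc d d wc cr d cwc d cr d wc cr cwc d d wc d cwc d cr — and concatenate.

dwcdcwcdcrcrcwcddwccrdcwcdcrdwccrcwcddwcdcwcdcr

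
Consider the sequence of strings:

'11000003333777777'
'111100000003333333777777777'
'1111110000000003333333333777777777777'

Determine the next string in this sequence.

11111111000000000003333333333333777777777777777

Reading off run lengths: 1 runs 2, 4, 6; 0 runs 5, 7, 9; 3 runs 4, 7, 10; 7 runs 6, 9, 12 — each is linear in n (n = 1, 2, …).
At n = 4 the blocks have lengths 8, 11, 13, 15.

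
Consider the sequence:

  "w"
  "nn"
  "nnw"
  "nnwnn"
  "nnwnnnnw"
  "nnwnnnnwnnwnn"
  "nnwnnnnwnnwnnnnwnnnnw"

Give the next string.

Each term (from the third on) is the previous term followed by the one before it: term 3 = nn·w = nnw.
Continuing: nnwnnnnwnnwnnnnwnnnnw · nnwnnnnwnnwnn gives term 8.

nnwnnnnwnnwnnnnwnnnnwnnwnnnnwnnwnn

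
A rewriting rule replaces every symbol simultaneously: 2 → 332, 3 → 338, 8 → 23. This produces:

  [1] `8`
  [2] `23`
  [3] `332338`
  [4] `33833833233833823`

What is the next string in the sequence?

φ(33833833233833823) expands symbol-by-symbol to 338 338 23 338 338 23 338 338 332 338 338 23 338 338 23 332 338; joining the 17 pieces gives the next term.

33833823338338233383383323383382333833823332338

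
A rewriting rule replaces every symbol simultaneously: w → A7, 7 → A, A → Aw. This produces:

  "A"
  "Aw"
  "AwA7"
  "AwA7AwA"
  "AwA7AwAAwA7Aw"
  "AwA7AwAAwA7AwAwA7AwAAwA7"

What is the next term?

Rewriting the 24 symbols of AwA7AwAAwA7AwAwA7AwAAwA7 one by one yields Aw A7 Aw A Aw A7 Aw Aw A7 Aw A Aw A7 Aw A7 Aw A Aw A7 Aw Aw A7 Aw A; concatenated:

AwA7AwAAwA7AwAwA7AwAAwA7AwA7AwAAwA7AwAwA7AwA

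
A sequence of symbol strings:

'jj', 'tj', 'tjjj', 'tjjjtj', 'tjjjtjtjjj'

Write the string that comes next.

Each term (from the third on) is the previous term followed by the one before it: term 3 = tj·jj = tjjj.
Continuing: tjjjtjtjjj · tjjjtj gives term 6.

tjjjtjtjjjtjjjtj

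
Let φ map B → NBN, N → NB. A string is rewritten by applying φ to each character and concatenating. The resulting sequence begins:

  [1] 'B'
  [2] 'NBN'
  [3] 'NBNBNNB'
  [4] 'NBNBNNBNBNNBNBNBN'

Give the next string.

NBNBNNBNBNNBNBNBNNBNBNNBNBNBNNBNBNNBNBNNB

Replace each of the 17 characters of NBNBNNBNBNNBNBNBN in place — NB NBN NB NBN NB NB NBN NB NBN NB NB NBN NB NBN NB NBN NB — and concatenate.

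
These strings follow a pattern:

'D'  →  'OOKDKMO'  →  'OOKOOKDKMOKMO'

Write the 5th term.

Each term wraps the previous one in OOK on the left and KMO on the right.
From OOKOOKDKMOKMO, 2 further steps: OOKOOKDKMOKMO → OOKOOKOOKDKMOKMOKMO → (answer).

OOKOOKOOKOOKDKMOKMOKMOKMO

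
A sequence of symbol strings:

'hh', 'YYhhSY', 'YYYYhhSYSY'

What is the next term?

Every step adds YY to the front and SY to the end of the previous string.
One more step from YYYYhhSYSY gives the answer.

YYYYYYhhSYSYSY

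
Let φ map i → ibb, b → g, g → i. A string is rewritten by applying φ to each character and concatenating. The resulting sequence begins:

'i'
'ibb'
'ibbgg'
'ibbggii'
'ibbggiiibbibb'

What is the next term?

φ(ibbggiiibbibb) expands symbol-by-symbol to ibb g g i i ibb ibb ibb g g ibb g g; joining the 13 pieces gives the next term.

ibbggiiibbibbibbggibbgg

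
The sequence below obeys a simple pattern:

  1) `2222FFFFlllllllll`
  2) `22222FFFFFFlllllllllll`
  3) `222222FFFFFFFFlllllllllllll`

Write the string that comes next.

Each string has the form 2^{n+1} F^{2n-2} l^{2n+3}, where the shown terms are n = 3, 4, 5.
For the next term, n = 6, so the run lengths are 7, 10, 15.

2222222FFFFFFFFFFlllllllllllllll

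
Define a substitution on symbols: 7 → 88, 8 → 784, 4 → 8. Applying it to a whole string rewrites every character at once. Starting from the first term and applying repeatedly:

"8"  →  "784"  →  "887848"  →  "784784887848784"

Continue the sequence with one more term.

φ(784784887848784) expands symbol-by-symbol to 88 784 8 88 784 8 784 784 88 784 8 784 88 784 8; joining the 15 pieces gives the next term.

887848887848784784887848784887848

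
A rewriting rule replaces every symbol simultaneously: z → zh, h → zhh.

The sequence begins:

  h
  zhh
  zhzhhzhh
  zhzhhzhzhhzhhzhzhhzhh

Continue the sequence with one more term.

zhzhhzhzhhzhhzhzhhzhzhhzhhzhzhhzhhzhzhhzhzhhzhhzhzhhzhh

Replace each of the 21 characters of zhzhhzhzhhzhhzhzhhzhh in place — zh zhh zh zhh zhh zh zhh zh zhh zhh zh zhh zhh zh zhh zh zhh zhh zh zhh zhh — and concatenate.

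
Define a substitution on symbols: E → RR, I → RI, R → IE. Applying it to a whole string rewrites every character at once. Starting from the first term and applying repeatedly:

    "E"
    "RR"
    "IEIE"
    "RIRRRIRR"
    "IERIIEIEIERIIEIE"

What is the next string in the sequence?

RIRRIERIRIRRRIRRRIRRIERIRIRRRIRR

Applying the rule to each of the 16 symbols of IERIIEIEIERIIEIE gives the pieces RI RR IE RI RI RR RI RR RI RR IE RI RI RR RI RR, which concatenate to the answer.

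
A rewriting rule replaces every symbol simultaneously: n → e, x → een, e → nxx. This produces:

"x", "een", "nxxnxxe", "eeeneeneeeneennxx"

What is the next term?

Rewriting the 17 symbols of eeeneeneeeneennxx one by one yields nxx nxx nxx e nxx nxx e nxx nxx nxx e nxx nxx e e een een; concatenated:

nxxnxxnxxenxxnxxenxxnxxnxxenxxnxxeeeeneen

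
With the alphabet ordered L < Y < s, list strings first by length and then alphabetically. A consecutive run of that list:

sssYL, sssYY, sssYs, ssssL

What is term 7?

Stepping forward 3 times from ssssL: ssssL → ssssY → sssss, then the target.

LLLLLL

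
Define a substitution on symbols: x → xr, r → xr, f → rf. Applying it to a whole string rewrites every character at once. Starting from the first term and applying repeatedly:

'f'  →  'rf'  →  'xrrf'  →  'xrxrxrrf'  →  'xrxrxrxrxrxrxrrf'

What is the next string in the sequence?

xrxrxrxrxrxrxrxrxrxrxrxrxrxrxrrf

Replace each of the 16 characters of xrxrxrxrxrxrxrrf in place — xr xr xr xr xr xr xr xr xr xr xr xr xr xr xr rf — and concatenate.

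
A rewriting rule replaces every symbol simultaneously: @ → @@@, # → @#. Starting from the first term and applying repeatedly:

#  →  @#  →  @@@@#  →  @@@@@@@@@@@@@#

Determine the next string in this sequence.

@@@@@@@@@@@@@@@@@@@@@@@@@@@@@@@@@@@@@@@@#

φ(@@@@@@@@@@@@@#) expands symbol-by-symbol to @@@ @@@ @@@ @@@ @@@ @@@ @@@ @@@ @@@ @@@ @@@ @@@ @@@ @#; joining the 14 pieces gives the next term.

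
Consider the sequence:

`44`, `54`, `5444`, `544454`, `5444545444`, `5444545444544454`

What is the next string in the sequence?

54445454445444545444545444

Each term (from the third on) is the previous term followed by the one before it: term 3 = 54·44 = 5444.
Continuing: 5444545444544454 · 5444545444 gives term 7.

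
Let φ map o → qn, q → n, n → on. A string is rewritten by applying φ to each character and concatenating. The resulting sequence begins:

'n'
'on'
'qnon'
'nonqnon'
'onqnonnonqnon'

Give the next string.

qnonnonqnononqnonnonqnon

Replace each of the 13 characters of onqnonnonqnon in place — qn on n on qn on on qn on n on qn on — and concatenate.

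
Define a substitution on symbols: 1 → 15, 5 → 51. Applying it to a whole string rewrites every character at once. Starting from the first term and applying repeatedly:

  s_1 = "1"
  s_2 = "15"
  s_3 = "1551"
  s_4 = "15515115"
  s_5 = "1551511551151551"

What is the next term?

Rewriting the 16 symbols of 1551511551151551 one by one yields 15 51 51 15 51 15 15 51 51 15 15 51 15 51 51 15; concatenated:

15515115511515515115155115515115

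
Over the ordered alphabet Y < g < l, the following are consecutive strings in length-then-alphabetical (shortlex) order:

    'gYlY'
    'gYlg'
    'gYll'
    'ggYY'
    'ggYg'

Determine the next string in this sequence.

Treat ggYg as a base-3 numeral over the given alphabet and add one, carrying through any trailing l's.

ggYl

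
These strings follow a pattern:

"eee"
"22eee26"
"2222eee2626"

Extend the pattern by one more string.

222222eee262626

Each term wraps the previous one in 22 on the left and 26 on the right.
So the next term is 22·2222eee2626·26.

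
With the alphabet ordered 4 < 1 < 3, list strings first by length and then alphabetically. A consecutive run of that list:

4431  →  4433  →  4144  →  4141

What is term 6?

Advancing 2 positions from 4141 through 4141 → 4143 reaches term 6.

4114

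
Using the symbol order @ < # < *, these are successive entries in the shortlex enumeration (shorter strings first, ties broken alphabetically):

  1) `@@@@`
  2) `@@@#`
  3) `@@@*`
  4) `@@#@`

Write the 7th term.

@@*@

Advancing 3 positions from @@#@ through @@#@ → @@## → @@#* reaches term 7.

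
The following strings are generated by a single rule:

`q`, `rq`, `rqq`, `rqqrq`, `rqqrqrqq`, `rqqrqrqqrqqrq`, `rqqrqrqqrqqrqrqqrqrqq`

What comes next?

This is a Fibonacci-style word recurrence s(k) = s(k−1)·s(k−2): e.g. rq·q = rqq.
So term 8 is rqqrqrqqrqqrqrqqrqrqq·rqqrqrqqrqqrq.

rqqrqrqqrqqrqrqqrqrqqrqqrqrqqrqqrq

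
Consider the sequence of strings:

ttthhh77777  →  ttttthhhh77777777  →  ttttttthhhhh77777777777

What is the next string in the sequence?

ttttttttthhhhhh77777777777777

Reading off run lengths: t runs 3, 5, 7; h runs 3, 4, 5; 7 runs 5, 8, 11 — each is linear in n, where the shown terms are n = 2, 3, 4.
For the next term, n = 5, so the run lengths are 9, 6, 14.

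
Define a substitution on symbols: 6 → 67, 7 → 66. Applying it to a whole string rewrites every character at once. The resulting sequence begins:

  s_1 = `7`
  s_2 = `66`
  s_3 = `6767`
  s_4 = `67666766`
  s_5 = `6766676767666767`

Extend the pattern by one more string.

67666767676667666766676767666766

Applying the rule to each of the 16 symbols of 6766676767666767 gives the pieces 67 66 67 67 67 66 67 66 67 66 67 67 67 66 67 66, which concatenate to the answer.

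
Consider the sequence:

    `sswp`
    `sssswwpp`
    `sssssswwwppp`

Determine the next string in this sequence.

sssssssswwwwpppp

Term n consists of 2n s's, followed by n w's, followed by n p's (n = 1, 2, …).
Setting n = 4 gives 8, 4, 4 characters in each block.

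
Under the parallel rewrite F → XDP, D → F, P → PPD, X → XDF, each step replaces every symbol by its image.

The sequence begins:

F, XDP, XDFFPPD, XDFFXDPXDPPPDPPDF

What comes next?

XDFFXDPXDPXDFFPPDXDFFPPDPPDPPDFPPDPPDFXDP

Applying the rule to each of the 17 symbols of XDFFXDPXDPPPDPPDF gives the pieces XDF F XDP XDP XDF F PPD XDF F PPD PPD PPD F PPD PPD F XDP, which concatenate to the answer.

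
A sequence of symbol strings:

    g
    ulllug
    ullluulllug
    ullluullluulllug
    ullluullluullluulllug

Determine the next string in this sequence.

Each term is the previous one with ulllu prepended.
Applying this once more to ullluullluullluulllug:

ullluullluullluullluulllug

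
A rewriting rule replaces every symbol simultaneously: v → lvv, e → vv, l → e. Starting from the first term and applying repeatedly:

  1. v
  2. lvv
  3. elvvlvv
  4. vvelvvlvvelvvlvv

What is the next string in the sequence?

lvvlvvvvelvvlvvelvvlvvvvelvvlvvelvvlvv

Replace each of the 16 characters of vvelvvlvvelvvlvv in place — lvv lvv vv e lvv lvv e lvv lvv vv e lvv lvv e lvv lvv — and concatenate.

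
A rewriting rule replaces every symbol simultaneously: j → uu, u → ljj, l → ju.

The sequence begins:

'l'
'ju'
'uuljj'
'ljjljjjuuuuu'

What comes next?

Expanding ljjljjjuuuuu: l→ju, j→uu, j→uu, l→ju, j→uu, j→uu, j→uu, u→ljj, u→ljj, u→ljj, u→ljj, u→ljj. Concatenated: ju uu uu ju uu uu uu ljj ljj ljj ljj ljj.

juuuuujuuuuuuuljjljjljjljjljj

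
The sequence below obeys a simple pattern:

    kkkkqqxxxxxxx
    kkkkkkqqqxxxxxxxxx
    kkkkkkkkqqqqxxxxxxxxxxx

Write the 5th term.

kkkkkkkkkkkkqqqqqqxxxxxxxxxxxxxxx

Term n consists of 2n k's, followed by n q's, followed by 2n+3 x's, where the shown terms are n = 2, 3, 4.
For term 5, n = 6, so the run lengths are 12, 6, 15.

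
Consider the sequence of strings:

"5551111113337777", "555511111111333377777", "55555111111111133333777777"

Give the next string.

5555551111111111113333337777777

The n-th term is n 5's then 2n 1's then n 3's then n+1 7's, where the shown terms are n = 3, 4, 5.
For the next term, n = 6, so the run lengths are 6, 12, 6, 7.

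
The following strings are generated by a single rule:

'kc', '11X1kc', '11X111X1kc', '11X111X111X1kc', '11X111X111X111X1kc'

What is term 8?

11X111X111X111X111X111X111X1kc

Every step adds 11X1 at the front: s(k+1) = 11X1·s(k).
From 11X111X111X111X1kc, 3 further steps: 11X111X111X111X1kc → 11X111X111X111X111X1kc → 11X111X111X111X111X111X1kc → (answer).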